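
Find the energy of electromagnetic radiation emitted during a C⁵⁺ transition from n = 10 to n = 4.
25.715 eV

The energy levels are E_n = -13.6057 Z² eV / n².

Energy at n = 10: E_10 = -13.6057 × 6² / 10² = -4.898052 eV
Energy at n = 4: E_4 = -13.6057 × 6² / 4² = -30.612825 eV

For emission (electron falling to lower state), the photon energy is:
E_photon = E_10 - E_4 = |-4.898052 - (-30.612825)|
E_photon = 25.715 eV

This energy is carried away by the emitted photon.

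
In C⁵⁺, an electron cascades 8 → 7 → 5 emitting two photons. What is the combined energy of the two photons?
11.93900 eV

The energy levels of C⁵⁺ are E_n = -13.6057 × 6² / n² eV.

First transition (8 → 7):
ΔE₁ = |E_7 - E_8|
ΔE₁ = |-9.99602448980 - (-7.65320625000)| = 2.34281824 eV

Second transition (7 → 5):
ΔE₂ = |E_5 - E_7|
ΔE₂ = |-19.59220800000 - (-9.99602448980)| = 9.59618351 eV

Total energy released:
E_total = ΔE₁ + ΔE₂ = 2.34281824 + 9.59618351 = 11.93900 eV

Note: This equals the direct transition 8 → 5: 11.93900 eV ✓
Energy is conserved regardless of the path taken.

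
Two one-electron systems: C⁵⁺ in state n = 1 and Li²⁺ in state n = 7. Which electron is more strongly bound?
C⁵⁺ at n = 1 (E = -489.80520 eV)

Using E_n = -13.6057 Z² / n² eV:

C⁵⁺ (Z = 6) at n = 1:
E = -13.6057 × 6² / 1² = -13.6057 × 36 / 1 = -489.80520000 eV

Li²⁺ (Z = 3) at n = 7:
E = -13.6057 × 3² / 7² = -13.6057 × 9 / 49 = -2.49900612 eV

Since -489.80520000 eV < -2.49900612 eV,
C⁵⁺ at n = 1 is more tightly bound (requires more energy to ionize).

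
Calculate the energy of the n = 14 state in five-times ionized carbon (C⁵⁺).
-2.499006 eV

For hydrogen-like ions, the energy levels scale with Z²:
E_n = -13.6057 Z² / n² eV

For C⁵⁺ (Z = 6) at n = 14:
E_14 = -13.6057 × 6² / 14²
E_14 = -13.6057 × 36 / 196
E_14 = -489.8052 / 196
E_14 = -2.499006 eV

The energy is 36 times more negative than hydrogen at the same n due to the stronger nuclear charge.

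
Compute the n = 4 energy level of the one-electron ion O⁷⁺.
-54.423 eV

For hydrogen-like ions, the energy levels scale with Z²:
E_n = -13.6057 Z² / n² eV

For O⁷⁺ (Z = 8) at n = 4:
E_4 = -13.6057 × 8² / 4²
E_4 = -13.6057 × 64 / 16
E_4 = -870.7648 / 16
E_4 = -54.423 eV

The energy is 64 times more negative than hydrogen at the same n due to the stronger nuclear charge.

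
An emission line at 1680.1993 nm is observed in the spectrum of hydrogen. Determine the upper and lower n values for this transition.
n = 11 → n = 4

First, find the photon energy from the wavelength (hc = 1239.84 eV·nm):
E = hc/λ = 1239.84 eV·nm / 1680.1993 nm = 0.73791246 eV

The energy levels of hydrogen satisfy E_n = -13.6057 / n² eV, so an emission n_i → n_f releases
ΔE = 13.6057 × (1/n_f² − 1/n_i²) eV.

Setting ΔE equal to the photon energy:
1/n_f² − 1/n_i² = 0.73791246 / 13.6057 = 0.054235538

Since 1/n_i² must be positive, we need 1/n_f² > 0.054235538, i.e. n_f ≤ 4. For each allowed n_f, solve n_i = (1/n_f² − 0.054235538)^(−1/2) and check whether it is a whole number:
  n_f = 1: 1/n_i² = 1.000000000 − 0.054235538 = 0.945764462 → n_i = 1.028  (not an integer) ✗
  n_f = 2: 1/n_i² = 0.250000000 − 0.054235538 = 0.195764462 → n_i = 2.260  (not an integer) ✗
  n_f = 3: 1/n_i² = 0.111111111 − 0.054235538 = 0.056875573 → n_i = 4.193  (not an integer) ✗
  n_f = 4: 1/n_i² = 0.062500000 − 0.054235538 = 0.008264462 → n_i = 11.000  → integer, n_i = 11 ✓

Only n_f = 4 gives an integer upper level, n_i = 11.

The transition is from n = 11 to n = 4 (emission).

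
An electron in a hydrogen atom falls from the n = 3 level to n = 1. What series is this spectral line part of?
Lyman series

The spectral series in hydrogen are named based on the final (lower) energy level:
- Lyman series: n_final = 1 (ultraviolet)
- Balmer series: n_final = 2 (visible/near-UV)
- Paschen series: n_final = 3 (infrared)
- Brackett series: n_final = 4 (infrared)
- Pfund series: n_final = 5 (far infrared)

Since this transition ends at n = 1, it belongs to the Lyman series.

For reference, this 3 → 1 line has photon energy
ΔE = 13.6057 eV × (1/1² - 1/3²) = 12.09396 eV,
corresponding to wavelength λ = hc/ΔE = 1239.84 eV·nm / 12.09396 eV = 102.52 nm in the ultraviolet region.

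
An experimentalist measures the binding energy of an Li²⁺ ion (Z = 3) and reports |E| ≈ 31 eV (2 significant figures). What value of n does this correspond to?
n = 2

The exact energy levels follow E_n = -13.6057 Z² / n² eV with Z = 3.

The measured value (-31 eV) is reported to only 2 significant figures, so we must test candidate n values and see which one matches to that precision.

Candidate energies:
  n = 1:  E = -13.6057 × 3² / 1² = -122.45130 eV
  n = 2:  E = -13.6057 × 3² / 2² = -30.61283 eV  ← matches
  n = 3:  E = -13.6057 × 3² / 3² = -13.60570 eV
  n = 4:  E = -13.6057 × 3² / 4² = -7.65321 eV

Checking against the measurement of -31 eV (2 sig figs), only n = 2 agrees:
E_2 = -30.61283 eV, which rounds to -31 eV ✓

Therefore n = 2.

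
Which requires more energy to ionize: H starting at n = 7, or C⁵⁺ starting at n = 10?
C⁵⁺ at n = 10 (E = -4.89805 eV)

Using E_n = -13.6057 Z² / n² eV:

H (Z = 1) at n = 7:
E = -13.6057 × 1² / 7² = -13.6057 × 1 / 49 = -0.27766735 eV

C⁵⁺ (Z = 6) at n = 10:
E = -13.6057 × 6² / 10² = -13.6057 × 36 / 100 = -4.89805200 eV

Since -4.89805200 eV < -0.27766735 eV,
C⁵⁺ at n = 10 is more tightly bound (requires more energy to ionize).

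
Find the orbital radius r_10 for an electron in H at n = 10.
5.29177 nm (or 52.91772 Å)

The Bohr radius formula is:
r_n = n² a₀ / Z

where a₀ = 0.05291772 nm is the Bohr radius.

For H (Z = 1) at n = 10:
r_10 = 10² × 0.05291772 nm / 1
r_10 = 100 × 0.05291772 nm / 1
r_10 = 5.291772 nm / 1
r_10 = 5.29177 nm

The electron orbits at approximately 5.29177 nm from the nucleus.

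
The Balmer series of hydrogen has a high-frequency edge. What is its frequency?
8.22461e+14 Hz

The series limit corresponds to the transition from n = ∞ to n = 2.
This is the highest energy (shortest wavelength) transition in the Balmer series.

E_∞ = 0 eV
E_2 = -13.6057 / 2² = -3.40142500 eV

Energy at series limit:
ΔE = E_∞ - E_2 = 0 - (-3.40142500) = 3.40142500 eV
E = 3.40142500 eV × (1.602177 × 10⁻¹⁹ J/eV) = 5.4496849e-19 J
f = E/h = 5.4496849e-19 J / (6.62607 × 10⁻³⁴ J·s) = 8.22461e+14 Hz

This energy equals the ionization energy from the n = 2 state of hydrogen.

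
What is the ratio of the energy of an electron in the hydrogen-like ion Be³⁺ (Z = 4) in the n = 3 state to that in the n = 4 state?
1.78

Using E_n = -13.6057 Z² / n² eV with Z = 4:

E_3 = -13.6057 × 4² / 3² = -217.6912 / 9 = -24.18791111 eV
E_4 = -13.6057 × 4² / 4² = -217.6912 / 16 = -13.60570000 eV

The ratio is:
E_3/E_4 = (-24.18791111) / (-13.60570000)
E_3/E_4 = (-217.6912/9) / (-217.6912/16)
E_3/E_4 = 16/9
E_3/E_4 = 1.78
(Note: the Z² factors cancel in the ratio.)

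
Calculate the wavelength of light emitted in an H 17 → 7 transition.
5376.844 nm

First, find the transition energy using E_n = -13.6057 / n² eV:
E_17 = -13.6057 / 17² = -0.047078547 eV
E_7 = -13.6057 / 7² = -0.277667347 eV

Photon energy: |ΔE| = |E_7 - E_17| = 0.230588800 eV

Convert to wavelength using E = hc/λ with hc = 1239.84 eV·nm:
λ = hc/E = 1239.84 eV·nm / 0.230588800 eV
λ = 5376.844 nm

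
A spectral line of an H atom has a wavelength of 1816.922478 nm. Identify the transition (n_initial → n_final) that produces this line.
n = 9 → n = 4

First, find the photon energy from the wavelength (hc = 1239.84 eV·nm):
E = hc/λ = 1239.84 eV·nm / 1816.922478 nm = 0.68238464 eV

The energy levels of hydrogen satisfy E_n = -13.6057 / n² eV, so an emission n_i → n_f releases
ΔE = 13.6057 × (1/n_f² − 1/n_i²) eV.

Setting ΔE equal to the photon energy:
1/n_f² − 1/n_i² = 0.68238464 / 13.6057 = 0.050154321

Since 1/n_i² must be positive, we need 1/n_f² > 0.050154321, i.e. n_f ≤ 4. For each allowed n_f, solve n_i = (1/n_f² − 0.050154321)^(−1/2) and check whether it is a whole number:
  n_f = 1: 1/n_i² = 1.000000000 − 0.050154321 = 0.949845679 → n_i = 1.026  (not an integer) ✗
  n_f = 2: 1/n_i² = 0.250000000 − 0.050154321 = 0.199845679 → n_i = 2.237  (not an integer) ✗
  n_f = 3: 1/n_i² = 0.111111111 − 0.050154321 = 0.060956790 → n_i = 4.050  (not an integer) ✗
  n_f = 4: 1/n_i² = 0.062500000 − 0.050154321 = 0.012345679 → n_i = 9.000  → integer, n_i = 9 ✓

Only n_f = 4 gives an integer upper level, n_i = 9.

The transition is from n = 9 to n = 4 (emission).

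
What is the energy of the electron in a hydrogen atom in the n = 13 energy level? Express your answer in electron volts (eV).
-0.080507 eV

The energy levels of a hydrogen-like atom are given by:
E_n = -13.6057 eV / n²

For n = 13:
E_13 = -13.6057 eV / 13²
E_13 = -13.6057 eV / 169
E_13 = -0.080507 eV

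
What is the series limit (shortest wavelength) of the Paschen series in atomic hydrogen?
820.138618 nm

The series limit corresponds to the transition from n = ∞ to n = 3.
This is the highest energy (shortest wavelength) transition in the Paschen series.

E_∞ = 0 eV
E_3 = -13.6057 / 3² = -1.5117444444 eV

Energy at series limit:
ΔE = E_∞ - E_3 = 0 - (-1.5117444444) = 1.5117444444 eV
λ = hc/E = 1239.84 eV·nm / 1.5117444444 eV = 820.138618 nm

This energy equals the ionization energy from the n = 3 state of hydrogen.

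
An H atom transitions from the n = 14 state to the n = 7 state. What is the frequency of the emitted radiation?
5.0355e+13 Hz

First, find the transition energy:
E_14 = -13.6057 / 14² = -0.06941684 eV
E_7 = -13.6057 / 7² = -0.27766735 eV
|ΔE| = |E_7 - E_14| = 0.20825051 eV

Convert to Joules: E = 0.20825051 eV × (1.602177 × 10⁻¹⁹ J/eV) = 3.336542e-20 J

Using E = hf:
f = E/h = 3.336542e-20 J / (6.62607 × 10⁻³⁴ J·s)
f = 5.0355e+13 Hz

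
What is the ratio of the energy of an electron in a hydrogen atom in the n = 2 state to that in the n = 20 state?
100.000

Using E_n = -13.6057 Z² / n² eV with Z = 1:

E_2 = -13.6057 / 2² = -13.6057 / 4 = -3.401425000 eV
E_20 = -13.6057 / 20² = -13.6057 / 400 = -0.034014250 eV

The ratio is:
E_2/E_20 = (-3.401425000) / (-0.034014250)
E_2/E_20 = (-13.6057/4) / (-13.6057/400)
E_2/E_20 = 400/4
E_2/E_20 = 100.000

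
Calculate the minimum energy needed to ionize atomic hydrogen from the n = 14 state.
0.069417 eV

The ionization energy is the energy needed to remove the electron completely (n → ∞).

For hydrogen, E_n = -13.6057 eV / n².

At n = 14: E_14 = -13.6057 / 14² = -0.069416837 eV
At n = ∞: E_∞ = 0 eV

Ionization energy = E_∞ - E_14 = 0 - (-0.069416837) = 0.069416837 eV
Ionization energy ≈ 0.069417 eV

This is also called the binding energy of the electron in state n = 14.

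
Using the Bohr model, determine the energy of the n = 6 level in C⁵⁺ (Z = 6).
-13.606 eV

For hydrogen-like ions, the energy levels scale with Z²:
E_n = -13.6057 Z² / n² eV

For C⁵⁺ (Z = 6) at n = 6:
E_6 = -13.6057 × 6² / 6²
E_6 = -13.6057 × 36 / 36
E_6 = -489.8052 / 36
E_6 = -13.606 eV

The energy is 36 times more negative than hydrogen at the same n due to the stronger nuclear charge.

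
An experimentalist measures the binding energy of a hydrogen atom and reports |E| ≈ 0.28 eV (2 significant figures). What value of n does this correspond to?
n = 7

The exact energy levels follow E_n = -13.6057 eV / n².

The measured value (-0.28 eV) is reported to only 2 significant figures, so we must test candidate n values and see which one matches to that precision.

Candidate energies:
  n = 5:  E = -13.6057/5² = -0.544228 eV
  n = 6:  E = -13.6057/6² = -0.377936 eV
  n = 7:  E = -13.6057/7² = -0.277667 eV  ← matches
  n = 8:  E = -13.6057/8² = -0.212589 eV
  n = 9:  E = -13.6057/9² = -0.167972 eV

Checking against the measurement of -0.28 eV (2 sig figs), only n = 7 agrees:
E_7 = -0.277667 eV, which rounds to -0.28 eV ✓

Therefore n = 7.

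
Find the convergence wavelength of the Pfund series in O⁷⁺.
35.596294 nm

The series limit corresponds to the transition from n = ∞ to n = 5.
This is the highest energy (shortest wavelength) transition in the Pfund series.

E_∞ = 0 eV
E_5 = -13.6057 × 8² / 5² = -34.83059200 eV

Energy at series limit:
ΔE = E_∞ - E_5 = 0 - (-34.83059200) = 34.83059200 eV
λ = hc/E = 1239.84 eV·nm / 34.83059200 eV = 35.596294 nm

This energy equals the ionization energy from the n = 5 state of O⁷⁺.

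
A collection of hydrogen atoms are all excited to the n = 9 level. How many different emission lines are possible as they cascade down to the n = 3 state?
21

The electron can occupy levels n = 3, 4, ..., 9 during de-excitation — that is m = 9 - 3 + 1 = 7 distinct levels.

The number of distinct spectral lines equals the number of ways to choose 2 of these m levels (each pair gives one possible emission transition):

Number of lines = m(m-1)/2 = 7×6/2 = 21

These correspond to all possible transitions between the 7 levels:
9 → 8, 9 → 7, 9 → 6, 9 → 5, 9 → 4, 9 → 3, 8 → 7, 8 → 6...

Each transition produces a photon with a unique energy (and thus wavelength). This count does not depend on Z.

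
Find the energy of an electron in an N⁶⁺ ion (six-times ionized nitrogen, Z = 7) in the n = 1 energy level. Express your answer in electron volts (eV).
-666.6793 eV

The energy levels of a hydrogen-like atom are given by:
E_n = -13.6057 Z² / n² eV  (with Z = 7 for N⁶⁺)

For n = 1:
E_1 = -13.6057 × 7² / 1²
E_1 = -13.6057 × 49 / 1
E_1 = -666.6793 eV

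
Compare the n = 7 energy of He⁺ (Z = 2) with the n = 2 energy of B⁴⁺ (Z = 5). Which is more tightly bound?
B⁴⁺ at n = 2 (E = -85.035625 eV)

Using E_n = -13.6057 Z² / n² eV:

He⁺ (Z = 2) at n = 7:
E = -13.6057 × 2² / 7² = -13.6057 × 4 / 49 = -1.110669388 eV

B⁴⁺ (Z = 5) at n = 2:
E = -13.6057 × 5² / 2² = -13.6057 × 25 / 4 = -85.035625000 eV

Since -85.035625000 eV < -1.110669388 eV,
B⁴⁺ at n = 2 is more tightly bound (requires more energy to ionize).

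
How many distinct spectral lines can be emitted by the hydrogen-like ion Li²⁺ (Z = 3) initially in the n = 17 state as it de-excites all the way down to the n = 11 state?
21

The electron can occupy levels n = 11, 12, ..., 17 during de-excitation — that is m = 17 - 11 + 1 = 7 distinct levels.

The number of distinct spectral lines equals the number of ways to choose 2 of these m levels (each pair gives one possible emission transition):

Number of lines = m(m-1)/2 = 7×6/2 = 21

These correspond to all possible transitions between the 7 levels:
17 → 16, 17 → 15, 17 → 14, 17 → 13, 17 → 12, 17 → 11, 16 → 15, 16 → 14...

Each transition produces a photon with a unique energy (and thus wavelength). This count does not depend on Z.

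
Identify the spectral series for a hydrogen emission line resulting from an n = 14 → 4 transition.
Brackett series

The spectral series in hydrogen are named based on the final (lower) energy level:
- Lyman series: n_final = 1 (ultraviolet)
- Balmer series: n_final = 2 (visible/near-UV)
- Paschen series: n_final = 3 (infrared)
- Brackett series: n_final = 4 (infrared)
- Pfund series: n_final = 5 (far infrared)

Since this transition ends at n = 4, it belongs to the Brackett series.

For reference, this 14 → 4 line has photon energy
ΔE = 13.6057 eV × (1/4² - 1/14²) = 0.78093941 eV,
corresponding to wavelength λ = hc/ΔE = 1239.84 eV·nm / 0.78093941 eV = 1587.63 nm in the infrared region.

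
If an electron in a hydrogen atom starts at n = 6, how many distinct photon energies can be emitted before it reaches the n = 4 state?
3

The electron can occupy levels n = 4, 5, ..., 6 during de-excitation — that is m = 6 - 4 + 1 = 3 distinct levels.

The number of distinct spectral lines equals the number of ways to choose 2 of these m levels (each pair gives one possible emission transition):

Number of lines = m(m-1)/2 = 3×2/2 = 3

These correspond to all possible transitions between the 3 levels:
6 → 5, 6 → 4, 5 → 4

Each transition produces a photon with a unique energy (and thus wavelength). This count does not depend on Z.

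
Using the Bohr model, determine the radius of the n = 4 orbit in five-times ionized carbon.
0.14111 nm (or 1.41114 Å)

The Bohr radius formula is:
r_n = n² a₀ / Z

where a₀ = 0.05291772 nm is the Bohr radius.

For C⁵⁺ (Z = 6) at n = 4:
r_4 = 4² × 0.05291772 nm / 6
r_4 = 16 × 0.05291772 nm / 6
r_4 = 0.846684 nm / 6
r_4 = 0.14111 nm

The electron orbits at approximately 0.14111 nm from the nucleus.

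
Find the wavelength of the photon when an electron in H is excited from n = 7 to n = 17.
5376.8440 nm

First, find the transition energy using E_n = -13.6057 / n² eV:
E_7 = -13.6057 / 7² = -0.2776673469 eV
E_17 = -13.6057 / 17² = -0.0470785467 eV

Photon energy: |ΔE| = |E_17 - E_7| = 0.2305888002 eV

Convert to wavelength using E = hc/λ with hc = 1239.84 eV·nm:
λ = hc/E = 1239.84 eV·nm / 0.2305888002 eV
λ = 5376.8440 nm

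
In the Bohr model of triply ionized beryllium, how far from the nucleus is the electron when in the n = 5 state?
0.3307 nm (or 3.3074 Å)

The Bohr radius formula is:
r_n = n² a₀ / Z

where a₀ = 0.0529177 nm is the Bohr radius.

For Be³⁺ (Z = 4) at n = 5:
r_5 = 5² × 0.0529177 nm / 4
r_5 = 25 × 0.0529177 nm / 4
r_5 = 1.32294 nm / 4
r_5 = 0.3307 nm

The electron orbits at approximately 0.3307 nm from the nucleus.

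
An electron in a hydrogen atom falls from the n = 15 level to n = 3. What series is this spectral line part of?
Paschen series

The spectral series in hydrogen are named based on the final (lower) energy level:
- Lyman series: n_final = 1 (ultraviolet)
- Balmer series: n_final = 2 (visible/near-UV)
- Paschen series: n_final = 3 (infrared)
- Brackett series: n_final = 4 (infrared)
- Pfund series: n_final = 5 (far infrared)

Since this transition ends at n = 3, it belongs to the Paschen series.

For reference, this 15 → 3 line has photon energy
ΔE = 13.6057 eV × (1/3² - 1/15²) = 1.45127467 eV,
corresponding to wavelength λ = hc/ΔE = 1239.84 eV·nm / 1.45127467 eV = 854.3111 nm in the infrared region.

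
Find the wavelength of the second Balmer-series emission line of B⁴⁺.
19.4403 nm

The lines of a series are numbered from the longest wavelength (smallest ΔE) outward; the second line is the transition from n = n_f + 2 to n_f.
The Balmer series has all transitions ending at n_f = 2.

For B⁴⁺ (Z = 5), the second line (β-line) is the jump from n = 4 to n = 2:
E_4 = -13.6057 × 5² / 4² = -21.258906 eV
E_2 = -13.6057 × 5² / 2² = -85.035625 eV
ΔE = E_4 - E_2 = 63.776719 eV

λ = hc/E = 1239.84 eV·nm / 63.776719 eV
λ = 19.4403 nm

This is the β-line of the Balmer series in B⁴⁺.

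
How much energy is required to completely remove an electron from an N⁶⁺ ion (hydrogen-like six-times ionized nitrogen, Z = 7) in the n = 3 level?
74.075 eV

The ionization energy is the energy needed to remove the electron completely (n → ∞).

For a hydrogen-like ion with Z = 7, E_n = -13.6057 Z² / n² eV.

At n = 3: E_3 = -13.6057 × 7² / 3² = -74.075478 eV
At n = ∞: E_∞ = 0 eV

Ionization energy = E_∞ - E_3 = 0 - (-74.075478) = 74.075478 eV
Ionization energy ≈ 74.075 eV

This is also called the binding energy of the electron in state n = 3.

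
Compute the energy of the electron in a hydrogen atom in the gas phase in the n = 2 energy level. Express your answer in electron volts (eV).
-3.40143 eV

The energy levels of a hydrogen-like atom are given by:
E_n = -13.6057 eV / n²

For n = 2:
E_2 = -13.6057 eV / 2²
E_2 = -13.6057 eV / 4
E_2 = -3.40143 eV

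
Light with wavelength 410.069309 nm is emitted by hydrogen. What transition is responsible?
n = 6 → n = 2

First, find the photon energy from the wavelength (hc = 1239.84 eV·nm):
E = hc/λ = 1239.84 eV·nm / 410.069309 nm = 3.0234889 eV

The energy levels of hydrogen satisfy E_n = -13.6057 / n² eV, so an emission n_i → n_f releases
ΔE = 13.6057 × (1/n_f² − 1/n_i²) eV.

Setting ΔE equal to the photon energy:
1/n_f² − 1/n_i² = 3.0234889 / 13.6057 = 0.22222222

Since 1/n_i² must be positive, we need 1/n_f² > 0.22222222, i.e. n_f ≤ 2. For each allowed n_f, solve n_i = (1/n_f² − 0.22222222)^(−1/2) and check whether it is a whole number:
  n_f = 1: 1/n_i² = 1.00000000 − 0.22222222 = 0.77777778 → n_i = 1.134  (not an integer) ✗
  n_f = 2: 1/n_i² = 0.25000000 − 0.22222222 = 0.02777778 → n_i = 6.000  → integer, n_i = 6 ✓

Only n_f = 2 gives an integer upper level, n_i = 6.

The transition is from n = 6 to n = 2 (emission).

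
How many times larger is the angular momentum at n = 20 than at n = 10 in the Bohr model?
2.000000

In the Bohr model, L_n = nℏ, so the ratio is purely the ratio of quantum numbers:

L_20/L_10 = 20ℏ / 10ℏ = 20/10 = 2.000000

The angular momentum scales linearly with n.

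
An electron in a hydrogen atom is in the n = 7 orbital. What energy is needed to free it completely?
0.28 eV

The ionization energy is the energy needed to remove the electron completely (n → ∞).

For hydrogen, E_n = -13.6057 eV / n².

At n = 7: E_7 = -13.6057 / 7² = -0.27767 eV
At n = ∞: E_∞ = 0 eV

Ionization energy = E_∞ - E_7 = 0 - (-0.27767) = 0.27767 eV
Ionization energy ≈ 0.28 eV

This is also called the binding energy of the electron in state n = 7.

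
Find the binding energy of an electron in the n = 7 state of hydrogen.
0.278 eV

The ionization energy is the energy needed to remove the electron completely (n → ∞).

For hydrogen, E_n = -13.6057 eV / n².

At n = 7: E_7 = -13.6057 / 7² = -0.277667 eV
At n = ∞: E_∞ = 0 eV

Ionization energy = E_∞ - E_7 = 0 - (-0.277667) = 0.277667 eV
Ionization energy ≈ 0.278 eV

This is also called the binding energy of the electron in state n = 7.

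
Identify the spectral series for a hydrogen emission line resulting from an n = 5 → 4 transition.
Brackett series

The spectral series in hydrogen are named based on the final (lower) energy level:
- Lyman series: n_final = 1 (ultraviolet)
- Balmer series: n_final = 2 (visible/near-UV)
- Paschen series: n_final = 3 (infrared)
- Brackett series: n_final = 4 (infrared)
- Pfund series: n_final = 5 (far infrared)

Since this transition ends at n = 4, it belongs to the Brackett series.

For reference, this 5 → 4 line has photon energy
ΔE = 13.6057 eV × (1/4² - 1/5²) = 0.30612825000 eV,
corresponding to wavelength λ = hc/ΔE = 1239.84 eV·nm / 0.30612825000 eV = 4050.06725 nm in the infrared region.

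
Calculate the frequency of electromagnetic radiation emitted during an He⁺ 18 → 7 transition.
2.27943e+14 Hz

First, find the transition energy:
E_18 = -13.6057 × 2² / 18² = -0.167971605 eV
E_7 = -13.6057 × 2² / 7² = -1.110669388 eV
|ΔE| = |E_7 - E_18| = 0.942697783 eV

Convert to Joules: E = 0.942697783 eV × (1.602177 × 10⁻¹⁹ J/eV) = 1.5103687e-19 J

Using E = hf:
f = E/h = 1.5103687e-19 J / (6.62607 × 10⁻³⁴ J·s)
f = 2.27943e+14 Hz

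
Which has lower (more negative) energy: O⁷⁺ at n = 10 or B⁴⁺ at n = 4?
B⁴⁺ at n = 4 (E = -21.258906 eV)

Using E_n = -13.6057 Z² / n² eV:

O⁷⁺ (Z = 8) at n = 10:
E = -13.6057 × 8² / 10² = -13.6057 × 64 / 100 = -8.707648000 eV

B⁴⁺ (Z = 5) at n = 4:
E = -13.6057 × 5² / 4² = -13.6057 × 25 / 16 = -21.258906250 eV

Since -21.258906250 eV < -8.707648000 eV,
B⁴⁺ at n = 4 is more tightly bound (requires more energy to ionize).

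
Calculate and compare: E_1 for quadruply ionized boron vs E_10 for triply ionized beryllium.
B⁴⁺ at n = 1 (E = -340.14250 eV)

Using E_n = -13.6057 Z² / n² eV:

B⁴⁺ (Z = 5) at n = 1:
E = -13.6057 × 5² / 1² = -13.6057 × 25 / 1 = -340.14250000 eV

Be³⁺ (Z = 4) at n = 10:
E = -13.6057 × 4² / 10² = -13.6057 × 16 / 100 = -2.17691200 eV

Since -340.14250000 eV < -2.17691200 eV,
B⁴⁺ at n = 1 is more tightly bound (requires more energy to ionize).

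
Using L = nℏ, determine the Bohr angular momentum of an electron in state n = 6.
6.33e-34 J·s (or 6ℏ)

In the Bohr model, angular momentum is quantized:
L = nℏ

where ℏ = h/(2π) = 1.0546e-34 J·s

For n = 6:
L = 6 × 1.0546e-34 J·s
L = 6.33e-34 J·s

This can also be written as L = 6ℏ.
The angular momentum is an integer multiple of the reduced Planck constant.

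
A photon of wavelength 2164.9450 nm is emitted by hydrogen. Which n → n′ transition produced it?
n = 7 → n = 4

First, find the photon energy from the wavelength (hc = 1239.84 eV·nm):
E = hc/λ = 1239.84 eV·nm / 2164.9450 nm = 0.57268891 eV

The energy levels of hydrogen satisfy E_n = -13.6057 / n² eV, so an emission n_i → n_f releases
ΔE = 13.6057 × (1/n_f² − 1/n_i²) eV.

Setting ΔE equal to the photon energy:
1/n_f² − 1/n_i² = 0.57268891 / 13.6057 = 0.042091837

Since 1/n_i² must be positive, we need 1/n_f² > 0.042091837, i.e. n_f ≤ 4. For each allowed n_f, solve n_i = (1/n_f² − 0.042091837)^(−1/2) and check whether it is a whole number:
  n_f = 1: 1/n_i² = 1.000000000 − 0.042091837 = 0.957908163 → n_i = 1.022  (not an integer) ✗
  n_f = 2: 1/n_i² = 0.250000000 − 0.042091837 = 0.207908163 → n_i = 2.193  (not an integer) ✗
  n_f = 3: 1/n_i² = 0.111111111 − 0.042091837 = 0.069019274 → n_i = 3.806  (not an integer) ✗
  n_f = 4: 1/n_i² = 0.062500000 − 0.042091837 = 0.020408163 → n_i = 7.000  → integer, n_i = 7 ✓

Only n_f = 4 gives an integer upper level, n_i = 7.

The transition is from n = 7 to n = 4 (emission).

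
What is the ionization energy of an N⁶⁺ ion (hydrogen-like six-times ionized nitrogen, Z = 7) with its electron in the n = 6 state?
18.518869 eV

The ionization energy is the energy needed to remove the electron completely (n → ∞).

For a hydrogen-like ion with Z = 7, E_n = -13.6057 Z² / n² eV.

At n = 6: E_6 = -13.6057 × 7² / 6² = -18.518869444 eV
At n = ∞: E_∞ = 0 eV

Ionization energy = E_∞ - E_6 = 0 - (-18.518869444) = 18.518869444 eV
Ionization energy ≈ 18.518869 eV

This is also called the binding energy of the electron in state n = 6.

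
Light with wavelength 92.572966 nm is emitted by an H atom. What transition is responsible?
n = 8 → n = 1

First, find the photon energy from the wavelength (hc = 1239.84 eV·nm):
E = hc/λ = 1239.84 eV·nm / 92.572966 nm = 13.393111 eV

The energy levels of hydrogen satisfy E_n = -13.6057 / n² eV, so an emission n_i → n_f releases
ΔE = 13.6057 × (1/n_f² − 1/n_i²) eV.

Setting ΔE equal to the photon energy:
1/n_f² − 1/n_i² = 13.393111 / 13.6057 = 0.98437500

Since 1/n_i² must be positive, we need 1/n_f² > 0.98437500, i.e. n_f ≤ 1. For each allowed n_f, solve n_i = (1/n_f² − 0.98437500)^(−1/2) and check whether it is a whole number:
  n_f = 1: 1/n_i² = 1.00000000 − 0.98437500 = 0.01562500 → n_i = 8.000  → integer, n_i = 8 ✓

Only n_f = 1 gives an integer upper level, n_i = 8.

The transition is from n = 8 to n = 1 (emission).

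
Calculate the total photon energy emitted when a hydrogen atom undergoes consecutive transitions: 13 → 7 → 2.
3.3209 eV

The energy levels of hydrogen are E_n = -13.6057 / n² eV.

First transition (13 → 7):
ΔE₁ = |E_7 - E_13|
ΔE₁ = |-0.2776673469 - (-0.0805071006)| = 0.1971602 eV

Second transition (7 → 2):
ΔE₂ = |E_2 - E_7|
ΔE₂ = |-3.4014250000 - (-0.2776673469)| = 3.1237577 eV

Total energy released:
E_total = ΔE₁ + ΔE₂ = 0.1971602 + 3.1237577 = 3.3209 eV

Note: This equals the direct transition 13 → 2: 3.3209 eV ✓
Energy is conserved regardless of the path taken.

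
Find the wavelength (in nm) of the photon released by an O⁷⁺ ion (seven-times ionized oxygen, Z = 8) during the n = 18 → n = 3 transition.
13.181 nm

First, find the transition energy using E_n = -13.6057 Z² / n² eV:
E_18 = -13.6057 × 8² / 18² = -2.68755 eV
E_3 = -13.6057 × 8² / 3² = -96.75164 eV

Photon energy: |ΔE| = |E_3 - E_18| = 94.06409 eV

Convert to wavelength using E = hc/λ with hc = 1239.84 eV·nm:
λ = hc/E = 1239.84 eV·nm / 94.06409 eV
λ = 13.181 nm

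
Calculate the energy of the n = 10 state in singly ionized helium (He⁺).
-0.5442 eV

For hydrogen-like ions, the energy levels scale with Z²:
E_n = -13.6057 Z² / n² eV

For He⁺ (Z = 2) at n = 10:
E_10 = -13.6057 × 2² / 10²
E_10 = -13.6057 × 4 / 100
E_10 = -54.4228 / 100
E_10 = -0.5442 eV

The energy is 4 times more negative than hydrogen at the same n due to the stronger nuclear charge.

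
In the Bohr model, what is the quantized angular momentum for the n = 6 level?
6.33e-34 J·s (or 6ℏ)

In the Bohr model, angular momentum is quantized:
L = nℏ

where ℏ = h/(2π) = 1.0546e-34 J·s

For n = 6:
L = 6 × 1.0546e-34 J·s
L = 6.33e-34 J·s

This can also be written as L = 6ℏ.
The angular momentum is an integer multiple of the reduced Planck constant.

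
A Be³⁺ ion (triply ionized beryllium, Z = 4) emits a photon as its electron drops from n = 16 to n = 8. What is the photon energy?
2.551069 eV

The energy levels are E_n = -13.6057 Z² eV / n².

Energy at n = 16: E_16 = -13.6057 × 4² / 16² = -0.850356250 eV
Energy at n = 8: E_8 = -13.6057 × 4² / 8² = -3.401425000 eV

For emission (electron falling to lower state), the photon energy is:
E_photon = E_16 - E_8 = |-0.850356250 - (-3.401425000)|
E_photon = 2.551069 eV

This energy is carried away by the emitted photon.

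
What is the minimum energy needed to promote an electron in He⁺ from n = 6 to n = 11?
1.0620 eV

The energy levels of a hydrogen-like atom are E_n = -13.6057 Z² eV / n².

Energy at n = 6: E_6 = -13.6057 × 2² / 6² = -1.5117444 eV
Energy at n = 11: E_11 = -13.6057 × 2² / 11² = -0.4497752 eV

The excitation energy is the difference:
ΔE = E_11 - E_6
ΔE = -0.4497752 - (-1.5117444)
ΔE = 1.0620 eV

Since this is positive, energy must be absorbed (photon absorption).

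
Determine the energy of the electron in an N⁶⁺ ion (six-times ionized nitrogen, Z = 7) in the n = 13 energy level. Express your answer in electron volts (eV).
-3.944848 eV

The energy levels of a hydrogen-like atom are given by:
E_n = -13.6057 Z² / n² eV  (with Z = 7 for N⁶⁺)

For n = 13:
E_13 = -13.6057 × 7² / 13²
E_13 = -13.6057 × 49 / 169
E_13 = -3.944848 eV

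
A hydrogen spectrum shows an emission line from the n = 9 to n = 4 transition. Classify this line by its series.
Brackett series

The spectral series in hydrogen are named based on the final (lower) energy level:
- Lyman series: n_final = 1 (ultraviolet)
- Balmer series: n_final = 2 (visible/near-UV)
- Paschen series: n_final = 3 (infrared)
- Brackett series: n_final = 4 (infrared)
- Pfund series: n_final = 5 (far infrared)

Since this transition ends at n = 4, it belongs to the Brackett series.

For reference, this 9 → 4 line has photon energy
ΔE = 13.6057 eV × (1/4² - 1/9²) = 0.68238464506 eV,
corresponding to wavelength λ = hc/ΔE = 1239.84 eV·nm / 0.68238464506 eV = 1816.92248 nm in the infrared region.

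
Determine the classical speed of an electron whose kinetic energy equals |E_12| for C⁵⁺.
1.094e+06 m/s (or 0.36487% of c)

The binding energy at n = 12 for C⁵⁺ is:
E_12 = -13.6057 × 6²/12² = -3.4014250 eV
|E_12| = 3.4014250 eV

Convert to Joules:
KE = 3.4014250 eV × (1.602177 × 10⁻¹⁹ J/eV) = 5.44968e-19 J

Using KE = ½mv²:
v = √(2·KE/m_e)
v = √(2 × 5.44968e-19 J / 9.10938 × 10⁻³¹ kg)
v = 1.094e+06 m/s

This is approximately 0.36487% the speed of light.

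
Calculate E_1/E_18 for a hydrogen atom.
324.000

Using E_n = -13.6057 Z² / n² eV with Z = 1:

E_1 = -13.6057 / 1² = -13.6057 / 1 = -13.605700000 eV
E_18 = -13.6057 / 18² = -13.6057 / 324 = -0.041992901 eV

The ratio is:
E_1/E_18 = (-13.605700000) / (-0.041992901)
E_1/E_18 = (-13.6057/1) / (-13.6057/324)
E_1/E_18 = 324/1
E_1/E_18 = 324.000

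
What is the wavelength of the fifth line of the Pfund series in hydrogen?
3037.5504 nm

The lines of a series are numbered from the longest wavelength (smallest ΔE) outward; the fifth line is the transition from n = n_f + 5 to n_f.
The Pfund series has all transitions ending at n_f = 5.

For H, the fifth line (ε-line) is the jump from n = 10 to n = 5:
E_10 = -13.6057 / 10² = -0.1360570000 eV
E_5 = -13.6057 / 5² = -0.5442280000 eV
ΔE = E_10 - E_5 = 0.4081710000 eV

λ = hc/E = 1239.84 eV·nm / 0.4081710000 eV
λ = 3037.5504 nm

This is the ε-line of the Pfund series in H.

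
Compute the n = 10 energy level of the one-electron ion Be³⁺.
-2.177 eV

For hydrogen-like ions, the energy levels scale with Z²:
E_n = -13.6057 Z² / n² eV

For Be³⁺ (Z = 4) at n = 10:
E_10 = -13.6057 × 4² / 10²
E_10 = -13.6057 × 16 / 100
E_10 = -217.6912 / 100
E_10 = -2.177 eV

The energy is 16 times more negative than hydrogen at the same n due to the stronger nuclear charge.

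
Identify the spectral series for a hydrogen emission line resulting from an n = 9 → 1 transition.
Lyman series

The spectral series in hydrogen are named based on the final (lower) energy level:
- Lyman series: n_final = 1 (ultraviolet)
- Balmer series: n_final = 2 (visible/near-UV)
- Paschen series: n_final = 3 (infrared)
- Brackett series: n_final = 4 (infrared)
- Pfund series: n_final = 5 (far infrared)

Since this transition ends at n = 1, it belongs to the Lyman series.

For reference, this 9 → 1 line has photon energy
ΔE = 13.6057 eV × (1/1² - 1/9²) = 13.43772840 eV,
corresponding to wavelength λ = hc/ΔE = 1239.84 eV·nm / 13.43772840 eV = 92.265595 nm in the ultraviolet region.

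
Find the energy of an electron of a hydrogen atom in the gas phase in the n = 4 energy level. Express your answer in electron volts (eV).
-0.850356 eV

The energy levels of a hydrogen-like atom are given by:
E_n = -13.6057 eV / n²

For n = 4:
E_4 = -13.6057 eV / 4²
E_4 = -13.6057 eV / 16
E_4 = -0.850356 eV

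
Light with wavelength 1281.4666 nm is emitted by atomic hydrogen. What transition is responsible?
n = 5 → n = 3

First, find the photon energy from the wavelength (hc = 1239.84 eV·nm):
E = hc/λ = 1239.84 eV·nm / 1281.4666 nm = 0.96751644 eV

The energy levels of hydrogen satisfy E_n = -13.6057 / n² eV, so an emission n_i → n_f releases
ΔE = 13.6057 × (1/n_f² − 1/n_i²) eV.

Setting ΔE equal to the photon energy:
1/n_f² − 1/n_i² = 0.96751644 / 13.6057 = 0.071111111

Since 1/n_i² must be positive, we need 1/n_f² > 0.071111111, i.e. n_f ≤ 3. For each allowed n_f, solve n_i = (1/n_f² − 0.071111111)^(−1/2) and check whether it is a whole number:
  n_f = 1: 1/n_i² = 1.000000000 − 0.071111111 = 0.928888889 → n_i = 1.038  (not an integer) ✗
  n_f = 2: 1/n_i² = 0.250000000 − 0.071111111 = 0.178888889 → n_i = 2.364  (not an integer) ✗
  n_f = 3: 1/n_i² = 0.111111111 − 0.071111111 = 0.040000000 → n_i = 5.000  → integer, n_i = 5 ✓

Only n_f = 3 gives an integer upper level, n_i = 5.

The transition is from n = 5 to n = 3 (emission).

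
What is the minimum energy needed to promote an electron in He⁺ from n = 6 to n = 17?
1.323430 eV

The energy levels of a hydrogen-like atom are E_n = -13.6057 Z² eV / n².

Energy at n = 6: E_6 = -13.6057 × 2² / 6² = -1.511744444 eV
Energy at n = 17: E_17 = -13.6057 × 2² / 17² = -0.188314187 eV

The excitation energy is the difference:
ΔE = E_17 - E_6
ΔE = -0.188314187 - (-1.511744444)
ΔE = 1.323430 eV

Since this is positive, energy must be absorbed (photon absorption).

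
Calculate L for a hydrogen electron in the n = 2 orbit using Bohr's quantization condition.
2.11e-34 J·s (or 2ℏ)

In the Bohr model, angular momentum is quantized:
L = nℏ

where ℏ = h/(2π) = 1.0546e-34 J·s

For n = 2:
L = 2 × 1.0546e-34 J·s
L = 2.11e-34 J·s

This can also be written as L = 2ℏ.
The angular momentum is an integer multiple of the reduced Planck constant.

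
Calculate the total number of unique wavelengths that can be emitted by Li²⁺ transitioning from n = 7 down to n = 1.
21

The electron can occupy levels n = 1, 2, ..., 7 during de-excitation — that is m = 7 - 1 + 1 = 7 distinct levels.

The number of distinct spectral lines equals the number of ways to choose 2 of these m levels (each pair gives one possible emission transition):

Number of lines = m(m-1)/2 = 7×6/2 = 21

These correspond to all possible transitions between the 7 levels:
7 → 6, 7 → 5, 7 → 4, 7 → 3, 7 → 2, 7 → 1, 6 → 5, 6 → 4...

Each transition produces a photon with a unique energy (and thus wavelength). This count does not depend on Z.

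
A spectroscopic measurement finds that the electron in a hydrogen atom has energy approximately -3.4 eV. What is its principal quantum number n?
n = 2

The exact energy levels follow E_n = -13.6057 eV / n².

The measured value (-3.4 eV) is reported to only 2 significant figures, so we must test candidate n values and see which one matches to that precision.

Candidate energies:
  n = 1:  E = -13.6057/1² = -13.60570 eV
  n = 2:  E = -13.6057/2² = -3.40143 eV  ← matches
  n = 3:  E = -13.6057/3² = -1.51174 eV
  n = 4:  E = -13.6057/4² = -0.85036 eV

Checking against the measurement of -3.4 eV (2 sig figs), only n = 2 agrees:
E_2 = -3.40143 eV, which rounds to -3.4 eV ✓

Therefore n = 2.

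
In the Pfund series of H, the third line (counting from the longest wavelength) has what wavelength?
3738.5236 nm

The lines of a series are numbered from the longest wavelength (smallest ΔE) outward; the third line is the transition from n = n_f + 3 to n_f.
The Pfund series has all transitions ending at n_f = 5.

For H, the third line (γ-line) is the jump from n = 8 to n = 5:
E_8 = -13.6057 / 8² = -0.2125890625 eV
E_5 = -13.6057 / 5² = -0.5442280000 eV
ΔE = E_8 - E_5 = 0.3316389375 eV

λ = hc/E = 1239.84 eV·nm / 0.3316389375 eV
λ = 3738.5236 nm

This is the γ-line of the Pfund series in H.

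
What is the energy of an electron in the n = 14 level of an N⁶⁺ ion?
-3.40143 eV

For hydrogen-like ions, the energy levels scale with Z²:
E_n = -13.6057 Z² / n² eV

For N⁶⁺ (Z = 7) at n = 14:
E_14 = -13.6057 × 7² / 14²
E_14 = -13.6057 × 49 / 196
E_14 = -666.6793 / 196
E_14 = -3.40143 eV

The energy is 49 times more negative than hydrogen at the same n due to the stronger nuclear charge.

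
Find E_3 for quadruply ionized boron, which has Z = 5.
-37.793611 eV

For hydrogen-like ions, the energy levels scale with Z²:
E_n = -13.6057 Z² / n² eV

For B⁴⁺ (Z = 5) at n = 3:
E_3 = -13.6057 × 5² / 3²
E_3 = -13.6057 × 25 / 9
E_3 = -340.1425 / 9
E_3 = -37.793611 eV

The energy is 25 times more negative than hydrogen at the same n due to the stronger nuclear charge.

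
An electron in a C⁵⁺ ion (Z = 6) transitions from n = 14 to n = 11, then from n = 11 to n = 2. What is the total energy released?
119.952294 eV

The energy levels of C⁵⁺ are E_n = -13.6057 × 6² / n² eV.

First transition (14 → 11):
ΔE₁ = |E_11 - E_14|
ΔE₁ = |-4.047976859504 - (-2.499006122449)| = 1.548970737 eV

Second transition (11 → 2):
ΔE₂ = |E_2 - E_11|
ΔE₂ = |-122.451300000000 - (-4.047976859504)| = 118.403323140 eV

Total energy released:
E_total = ΔE₁ + ΔE₂ = 1.548970737 + 118.403323140 = 119.952294 eV

Note: This equals the direct transition 14 → 2: 119.952294 eV ✓
Energy is conserved regardless of the path taken.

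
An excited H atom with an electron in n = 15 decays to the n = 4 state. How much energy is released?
0.790 eV

The energy levels are E_n = -13.6057 eV / n².

Energy at n = 15: E_15 = -13.6057 / 15² = -0.060470 eV
Energy at n = 4: E_4 = -13.6057 / 4² = -0.850356 eV

For emission (electron falling to lower state), the photon energy is:
E_photon = E_15 - E_4 = |-0.060470 - (-0.850356)|
E_photon = 0.790 eV

This energy is carried away by the emitted photon.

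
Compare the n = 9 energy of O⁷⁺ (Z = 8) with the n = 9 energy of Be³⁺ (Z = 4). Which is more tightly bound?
O⁷⁺ at n = 9 (E = -10.750183 eV)

Using E_n = -13.6057 Z² / n² eV:

O⁷⁺ (Z = 8) at n = 9:
E = -13.6057 × 8² / 9² = -13.6057 × 64 / 81 = -10.750182716 eV

Be³⁺ (Z = 4) at n = 9:
E = -13.6057 × 4² / 9² = -13.6057 × 16 / 81 = -2.687545679 eV

Since -10.750182716 eV < -2.687545679 eV,
O⁷⁺ at n = 9 is more tightly bound (requires more energy to ionize).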